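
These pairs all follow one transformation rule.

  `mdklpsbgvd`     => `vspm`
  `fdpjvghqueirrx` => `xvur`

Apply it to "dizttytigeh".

In each case the input is transformed by: sort the characters into reverse alphabetical order, then keep only the first 4 characters.
"dizttytigeh" → "zytttiihged" → "zytt".

zytt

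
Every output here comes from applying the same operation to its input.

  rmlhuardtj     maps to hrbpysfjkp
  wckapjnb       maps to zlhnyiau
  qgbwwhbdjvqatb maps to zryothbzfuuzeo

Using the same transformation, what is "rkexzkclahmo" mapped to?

mkfyjaixvcip

Looking at the pairs, the operation is to reverse the string, then shift every letter 2 places backward in the alphabet (wrapping around).
On "rkexzkclahmo": the first step gives "omhalckzxekr", and the second then gives "mkfyjaixvcip".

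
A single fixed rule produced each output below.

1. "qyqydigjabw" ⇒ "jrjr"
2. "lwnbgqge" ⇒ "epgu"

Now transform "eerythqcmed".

xxkr

Each output is the input with this applied: shift every letter 7 places backward in the alphabet (wrapping around), then keep only the first 4 characters.
For "eerythqcmed", step one produces "xxkrmajvfxw"; step two turns that into "xxkr".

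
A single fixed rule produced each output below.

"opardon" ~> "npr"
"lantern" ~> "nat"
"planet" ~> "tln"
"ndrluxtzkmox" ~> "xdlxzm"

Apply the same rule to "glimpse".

The rule is to move the last 2 characters to the front (rotate right by 2), then keep every other character starting from the second (positions 2nd, 4th, 6th, ...).
So "glimpse" becomes "elm".
(Check on "planet": → "etplan" → "tln" ✓)

elm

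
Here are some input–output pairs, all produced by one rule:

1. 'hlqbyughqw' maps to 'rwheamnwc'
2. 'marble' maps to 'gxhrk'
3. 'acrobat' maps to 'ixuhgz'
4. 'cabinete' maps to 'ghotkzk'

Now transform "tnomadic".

tusgjoi

The transformation: shift every letter 6 places forward in the alphabet (wrapping around), then delete the first character.
"tnomadic" → "ztusgjoi" → "tusgjoi".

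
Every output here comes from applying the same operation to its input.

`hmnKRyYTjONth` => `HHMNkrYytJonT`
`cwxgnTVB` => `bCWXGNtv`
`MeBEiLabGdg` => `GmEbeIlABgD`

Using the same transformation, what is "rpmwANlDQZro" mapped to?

Rule — move the last character to the front, then flip the case of every letter.
Applying both steps to "rpmwANlDQZro": "orpmwANlDQZr", then "ORPMWanLdqzR".
(Check on "MeBEiLabGdg": → "gMeBEiLabGd" → "GmEbeIlABgD" ✓)

ORPMWanLdqzR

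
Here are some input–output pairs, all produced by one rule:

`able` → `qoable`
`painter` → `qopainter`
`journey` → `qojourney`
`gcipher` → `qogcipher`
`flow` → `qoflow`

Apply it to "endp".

qoendp

Each output is the input with this applied: prepend "qo".
Applying that to "endp" gives "qoendp".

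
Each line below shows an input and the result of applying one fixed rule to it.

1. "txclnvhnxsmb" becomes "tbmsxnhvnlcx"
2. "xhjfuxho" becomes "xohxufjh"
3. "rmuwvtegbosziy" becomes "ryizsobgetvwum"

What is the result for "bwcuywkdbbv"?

bvbbdkwyucw

What's happening: move the first character to the end, then reverse the string.
"bwcuywkdbbv" → "wcuywkdbbvb" → "bvbbdkwyucw".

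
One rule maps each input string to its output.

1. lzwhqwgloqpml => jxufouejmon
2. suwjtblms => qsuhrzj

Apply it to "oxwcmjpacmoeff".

mvuakhnyakmc

The pattern: shift every letter 2 places backward in the alphabet (wrapping around), then delete the last 2 characters.
So "oxwcmjpacmoeff" becomes "mvuakhnyakmc".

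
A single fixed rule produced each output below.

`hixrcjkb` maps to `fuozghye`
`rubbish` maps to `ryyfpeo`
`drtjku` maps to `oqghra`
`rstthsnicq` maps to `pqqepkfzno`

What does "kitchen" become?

fqzebkh

Rule — shift every letter 3 places backward in the alphabet (wrapping around), then move the first character to the end.
For "kitchen", step one produces "hfqzebk"; step two turns that into "fqzebkh".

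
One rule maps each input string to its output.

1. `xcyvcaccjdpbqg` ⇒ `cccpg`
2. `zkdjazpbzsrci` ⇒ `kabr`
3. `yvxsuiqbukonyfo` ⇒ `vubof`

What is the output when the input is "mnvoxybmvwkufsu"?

Rule — keep one character in every 3, starting at position 2 (positions 2nd, 5th, 8th, ...).
"mnvoxybmvwkufsu" → "nxmks".

nxmks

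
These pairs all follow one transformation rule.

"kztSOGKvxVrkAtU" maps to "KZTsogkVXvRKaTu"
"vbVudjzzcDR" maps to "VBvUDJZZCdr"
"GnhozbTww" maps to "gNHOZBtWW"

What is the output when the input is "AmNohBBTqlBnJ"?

The transformation: flip the case of every letter.
On "AmNohBBTqlBnJ" that produces "aMnOHbbtQLbNj".

aMnOHbbtQLbNj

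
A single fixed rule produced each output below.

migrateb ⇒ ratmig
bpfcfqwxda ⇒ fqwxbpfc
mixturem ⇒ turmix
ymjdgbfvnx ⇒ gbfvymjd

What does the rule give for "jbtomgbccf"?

The pattern: delete the last 2 characters, then swap the front and back halves of the string.
Working it through for "jbtomgbccf": intermediate "jbtomgbc", final "mgbcjbto".

mgbcjbto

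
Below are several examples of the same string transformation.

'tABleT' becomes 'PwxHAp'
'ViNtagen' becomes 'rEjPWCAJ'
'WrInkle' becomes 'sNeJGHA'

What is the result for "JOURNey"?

Rule — shift every letter 4 places backward in the alphabet (wrapping around), then flip the case of every letter.
Working it through for "JOURNey": intermediate "FKQNJau", final "fkqnjAU".

fkqnjAU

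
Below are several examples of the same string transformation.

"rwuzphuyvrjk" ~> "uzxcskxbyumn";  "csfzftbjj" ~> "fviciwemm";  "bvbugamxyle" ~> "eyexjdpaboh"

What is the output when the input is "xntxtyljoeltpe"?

The pattern: shift every letter 3 places forward in the alphabet (wrapping around).
So "xntxtyljoeltpe" becomes "aqwawbomrhowsh".

aqwawbomrhowsh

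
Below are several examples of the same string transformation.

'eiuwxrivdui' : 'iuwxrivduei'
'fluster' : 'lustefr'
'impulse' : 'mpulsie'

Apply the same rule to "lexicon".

Rule — swap the first and last characters, then move the first character to the end.
Working it through for "lexicon": intermediate "nexicol", final "exicoln".

exicoln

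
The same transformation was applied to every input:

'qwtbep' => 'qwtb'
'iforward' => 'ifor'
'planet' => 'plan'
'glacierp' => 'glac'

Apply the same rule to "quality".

qual

The transformation: keep only the first 4 characters.
Doing the same to "quality": "qual".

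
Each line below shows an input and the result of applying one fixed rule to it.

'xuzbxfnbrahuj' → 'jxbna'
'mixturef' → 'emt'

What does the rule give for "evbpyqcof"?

cep

Each output is the input with this applied: keep one character in every 3, starting at position 1 (positions 1st, 4th, 7th, ...), then move the last character to the front.
For "evbpyqcof" the result is "cep".
(Check on "xuzbxfnbrahuj": → "xbnaj" → "jxbna" ✓)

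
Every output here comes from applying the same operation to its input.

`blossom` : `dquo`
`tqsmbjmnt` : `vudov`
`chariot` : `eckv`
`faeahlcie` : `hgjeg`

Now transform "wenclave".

In each case the input is transformed by: shift every letter 2 places forward in the alphabet (wrapping around), then keep every other character starting from the first (positions 1st, 3rd, 5th, ...).
Starting from "wenclave": after the first operation, "ygpencxg"; after the second, "ypnx".

ypnx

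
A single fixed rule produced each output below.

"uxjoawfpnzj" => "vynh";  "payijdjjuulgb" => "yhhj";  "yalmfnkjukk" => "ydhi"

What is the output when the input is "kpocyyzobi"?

nwm

The pattern: keep one character in every 3, starting at position 2 (positions 2nd, 5th, 8th, ...), then shift every letter 2 places backward in the alphabet (wrapping around).
For "kpocyyzobi", step one produces "pyo"; step two turns that into "nwm".
(Check on "yalmfnkjukk": → "afjk" → "ydhi" ✓)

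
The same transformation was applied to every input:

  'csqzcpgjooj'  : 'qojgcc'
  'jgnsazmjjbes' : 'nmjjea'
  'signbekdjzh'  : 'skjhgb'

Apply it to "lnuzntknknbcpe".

In each case the input is transformed by: keep every other character starting from the first (positions 1st, 3rd, 5th, ...), then sort the characters into reverse alphabetical order.
Starting from "lnuzntknknbcpe": after the first operation, "lunkkbp"; after the second, "upnlkkb".

upnlkkb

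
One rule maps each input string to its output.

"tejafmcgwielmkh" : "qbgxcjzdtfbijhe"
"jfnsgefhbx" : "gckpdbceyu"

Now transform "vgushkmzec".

sdrpehjwbz

Each output is the input with this applied: shift every letter 3 places backward in the alphabet (wrapping around).
Doing the same to "vgushkmzec": "sdrpehjwbz".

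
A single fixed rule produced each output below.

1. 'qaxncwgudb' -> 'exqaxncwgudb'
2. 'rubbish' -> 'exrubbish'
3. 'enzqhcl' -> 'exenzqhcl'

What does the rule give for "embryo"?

The transformation: prepend "ex".
On "embryo" that produces "exembryo".

exembryo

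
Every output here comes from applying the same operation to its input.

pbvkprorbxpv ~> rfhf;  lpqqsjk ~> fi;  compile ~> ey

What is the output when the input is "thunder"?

The rule is to keep one character in every 3, starting at position 2 (positions 2nd, 5th, 8th, ...), then shift every letter 10 places backward in the alphabet (wrapping around).
"thunder" → "hd" → "xt".

xt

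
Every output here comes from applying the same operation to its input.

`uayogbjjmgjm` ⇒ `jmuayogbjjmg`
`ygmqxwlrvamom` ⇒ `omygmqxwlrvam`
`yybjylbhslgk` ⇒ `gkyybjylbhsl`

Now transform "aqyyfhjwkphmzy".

zyaqyyfhjwkphm

In each case the input is transformed by: move the last 2 characters to the front (rotate right by 2).
Doing the same to "aqyyfhjwkphmzy": "zyaqyyfhjwkphm".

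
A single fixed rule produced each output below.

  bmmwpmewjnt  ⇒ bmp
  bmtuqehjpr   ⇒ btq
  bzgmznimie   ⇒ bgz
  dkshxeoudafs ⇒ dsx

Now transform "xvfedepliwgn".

Looking at the pairs, the operation is to keep every other character starting from the first (positions 1st, 3rd, 5th, ...), then keep only the first 3 characters.
For "xvfedepliwgn", step one produces "xfdpig"; step two turns that into "xfd".

xfd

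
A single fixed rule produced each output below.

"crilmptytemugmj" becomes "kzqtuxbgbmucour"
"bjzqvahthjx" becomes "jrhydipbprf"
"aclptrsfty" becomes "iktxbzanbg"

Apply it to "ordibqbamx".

Each output is the input with this applied: shift every letter 8 places forward in the alphabet (wrapping around).
Doing the same to "ordibqbamx": "wzlqjyjiuf".

wzlqjyjiuf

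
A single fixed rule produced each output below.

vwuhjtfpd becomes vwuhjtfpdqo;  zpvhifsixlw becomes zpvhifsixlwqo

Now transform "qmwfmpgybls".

Rule — append "qo".
Applying that to "qmwfmpgybls" gives "qmwfmpgyblsqo".

qmwfmpgyblsqo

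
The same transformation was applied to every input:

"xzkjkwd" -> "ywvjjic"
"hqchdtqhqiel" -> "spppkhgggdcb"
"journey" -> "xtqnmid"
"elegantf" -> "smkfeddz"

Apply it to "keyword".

The transformation: sort the characters into reverse alphabetical order, then shift every letter 1 place backward in the alphabet (wrapping around).
Applying both steps to "keyword": "ywroked", then "xvqnjdc".

xvqnjdc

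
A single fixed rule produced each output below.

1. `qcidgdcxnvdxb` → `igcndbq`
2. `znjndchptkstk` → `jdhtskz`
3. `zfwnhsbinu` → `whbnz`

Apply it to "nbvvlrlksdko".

vllskn

The transformation: keep every other character starting from the first (positions 1st, 3rd, 5th, ...), then move the first character to the end.
Applying both steps to "nbvvlrlksdko": "nvllsk", then "vllskn".
(Check on "zfwnhsbinu": → "zwhbn" → "whbnz" ✓)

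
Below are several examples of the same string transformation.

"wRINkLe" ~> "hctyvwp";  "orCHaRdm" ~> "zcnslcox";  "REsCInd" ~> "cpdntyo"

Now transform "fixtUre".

What's happening: shift every letter 11 places forward in the alphabet (wrapping around), then convert every letter to lowercase.
Working it through for "fixtUre": intermediate "qtieFcp", final "qtiefcp".

qtiefcp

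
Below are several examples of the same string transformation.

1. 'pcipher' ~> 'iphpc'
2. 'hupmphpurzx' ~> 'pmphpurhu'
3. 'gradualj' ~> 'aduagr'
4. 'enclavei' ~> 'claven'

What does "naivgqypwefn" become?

The transformation: delete the last 2 characters, then move the first 2 characters to the end (rotate left by 2).
For "naivgqypwefn", step one produces "naivgqypwe"; step two turns that into "ivgqypwena".

ivgqypwena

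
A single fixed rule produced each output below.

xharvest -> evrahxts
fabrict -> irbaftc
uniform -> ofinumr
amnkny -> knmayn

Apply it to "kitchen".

hctikne

Looking at the pairs, the operation is to reverse the string, then move the first 2 characters to the end (rotate left by 2).
Starting from "kitchen": after the first operation, "nehctik"; after the second, "hctikne".
(Check on "amnkny": → "ynknma" → "knmayn" ✓)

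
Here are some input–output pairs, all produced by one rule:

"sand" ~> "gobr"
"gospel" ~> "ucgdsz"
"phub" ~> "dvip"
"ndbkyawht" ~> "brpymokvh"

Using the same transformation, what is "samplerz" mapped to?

goadzsfn

The rule is to shift every letter 12 places backward in the alphabet (wrapping around).
So "samplerz" becomes "goadzsfn".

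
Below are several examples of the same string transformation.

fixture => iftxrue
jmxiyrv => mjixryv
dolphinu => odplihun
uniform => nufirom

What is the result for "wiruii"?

Rule — swap each adjacent pair of characters (1↔2, 3↔4, ...).
On "wiruii" that produces "iwurii".

iwurii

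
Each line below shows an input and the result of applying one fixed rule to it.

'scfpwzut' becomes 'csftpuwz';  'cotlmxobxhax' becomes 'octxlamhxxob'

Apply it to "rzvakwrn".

Rule — move the first character to the end, then take characters alternately from the front and the back (1st, last, 2nd, 2nd-last, ...).
Starting from "rzvakwrn": after the first operation, "zvakwrnr"; after the second, "zrvnarkw".

zrvnarkw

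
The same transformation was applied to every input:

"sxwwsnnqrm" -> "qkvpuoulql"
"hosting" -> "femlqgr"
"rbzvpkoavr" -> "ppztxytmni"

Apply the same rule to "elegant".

crjlcye

In each case the input is transformed by: take characters alternately from the front and the back (1st, last, 2nd, 2nd-last, ...), then shift every letter 2 places backward in the alphabet (wrapping around).
"elegant" → "crjlcye".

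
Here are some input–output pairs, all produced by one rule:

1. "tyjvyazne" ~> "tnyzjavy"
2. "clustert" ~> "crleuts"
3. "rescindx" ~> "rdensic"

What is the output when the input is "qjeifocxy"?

The transformation: delete the last character, then take characters alternately from the front and the back (1st, last, 2nd, 2nd-last, ...).
For "qjeifocxy", step one produces "qjeifocx"; step two turns that into "qxjceoif".

qxjceoif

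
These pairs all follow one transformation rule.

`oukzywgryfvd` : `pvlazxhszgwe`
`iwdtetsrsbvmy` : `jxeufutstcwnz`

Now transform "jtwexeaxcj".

In each case the input is transformed by: shift every letter 1 place forward in the alphabet (wrapping around).
Applying that to "jtwexeaxcj" gives "kuxfyfbydk".

kuxfyfbydk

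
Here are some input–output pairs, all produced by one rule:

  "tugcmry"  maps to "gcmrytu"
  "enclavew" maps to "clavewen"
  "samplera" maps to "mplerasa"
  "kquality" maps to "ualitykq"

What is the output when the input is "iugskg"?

gskgiu

What's happening: move the first 2 characters to the end (rotate left by 2).
Doing the same to "iugskg": "gskgiu".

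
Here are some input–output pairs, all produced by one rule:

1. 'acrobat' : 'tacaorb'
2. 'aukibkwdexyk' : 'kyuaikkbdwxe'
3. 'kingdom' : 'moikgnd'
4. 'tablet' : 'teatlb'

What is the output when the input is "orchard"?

Each output is the input with this applied: move the last 2 characters to the front (rotate right by 2), then swap each adjacent pair of characters (1↔2, 3↔4, ...).
"orchard" → "rdorcha" → "drrohca".

drrohca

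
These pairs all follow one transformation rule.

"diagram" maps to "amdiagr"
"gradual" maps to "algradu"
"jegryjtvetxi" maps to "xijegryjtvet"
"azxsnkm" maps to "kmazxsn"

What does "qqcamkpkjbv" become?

bvqqcamkpkj

What's happening: move the last 2 characters to the front (rotate right by 2).
Applying that to "qqcamkpkjbv" gives "bvqqcamkpkj".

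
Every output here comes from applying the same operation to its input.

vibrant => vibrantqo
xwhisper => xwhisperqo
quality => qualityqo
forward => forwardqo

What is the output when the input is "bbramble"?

bbrambleqo

Rule — append "qo".
Applying that to "bbramble" gives "bbrambleqo".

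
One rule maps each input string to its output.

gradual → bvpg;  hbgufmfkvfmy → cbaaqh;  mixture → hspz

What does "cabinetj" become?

xwio

The transformation: keep every other character starting from the first (positions 1st, 3rd, 5th, ...), then shift every letter 5 places backward in the alphabet (wrapping around).
So "cabinetj" becomes "xwio".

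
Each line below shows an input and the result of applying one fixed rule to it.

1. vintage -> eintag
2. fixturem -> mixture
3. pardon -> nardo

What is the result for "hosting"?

gostin

What's happening: swap the first and last characters, then delete the last character.
"hosting" → "gostinh" → "gostin".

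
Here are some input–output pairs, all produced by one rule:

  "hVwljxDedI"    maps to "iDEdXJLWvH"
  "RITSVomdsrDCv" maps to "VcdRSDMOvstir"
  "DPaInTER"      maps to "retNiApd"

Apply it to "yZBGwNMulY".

yLUmnWgbzY

The rule is to reverse the string, then flip the case of every letter.
Applying both steps to "yZBGwNMulY": "YluMNwGBZy", then "yLUmnWgbzY".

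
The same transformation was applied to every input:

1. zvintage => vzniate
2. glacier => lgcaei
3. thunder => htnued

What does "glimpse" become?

lgmisp

The rule is to swap each adjacent pair of characters (1↔2, 3↔4, ...), then delete the last character.
Doing the same to "glimpse": "lgmisp".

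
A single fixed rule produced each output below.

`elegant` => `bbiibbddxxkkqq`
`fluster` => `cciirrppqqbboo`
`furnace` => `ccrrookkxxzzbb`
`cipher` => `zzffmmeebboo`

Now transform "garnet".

ddxxookkbbqq

What's happening: shift every letter 3 places backward in the alphabet (wrapping around), then double every character.
For "garnet" the result is "ddxxookkbbqq".
(Check on "elegant": → "bibdxkq" → "bbiibbddxxkkqq" ✓)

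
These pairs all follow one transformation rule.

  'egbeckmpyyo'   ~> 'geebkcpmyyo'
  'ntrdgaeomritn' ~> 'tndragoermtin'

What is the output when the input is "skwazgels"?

The transformation: swap each adjacent pair of characters (1↔2, 3↔4, ...).
On "skwazgels" that produces "ksawgzles".

ksawgzles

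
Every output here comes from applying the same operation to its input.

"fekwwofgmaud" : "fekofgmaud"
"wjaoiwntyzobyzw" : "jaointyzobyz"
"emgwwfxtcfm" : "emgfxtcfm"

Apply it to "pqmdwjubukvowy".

The transformation: remove every "w".
Doing the same to "pqmdwjubukvowy": "pqmdjubukvoy".

pqmdjubukvoy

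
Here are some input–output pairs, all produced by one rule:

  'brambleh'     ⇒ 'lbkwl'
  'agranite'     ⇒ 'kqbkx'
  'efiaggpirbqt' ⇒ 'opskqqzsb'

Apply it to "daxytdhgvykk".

nkhidnrqf

In each case the input is transformed by: shift every letter 10 places forward in the alphabet (wrapping around), then delete the last 3 characters.
Working it through for "daxytdhgvykk": intermediate "nkhidnrqfiuu", final "nkhidnrqf".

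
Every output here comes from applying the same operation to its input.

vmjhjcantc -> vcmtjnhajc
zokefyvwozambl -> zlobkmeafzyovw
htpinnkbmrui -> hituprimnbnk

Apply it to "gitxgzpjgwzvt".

gtivtzxwggzjp

Each output is the input with this applied: take characters alternately from the front and the back (1st, last, 2nd, 2nd-last, ...).
For "gitxgzpjgwzvt" the result is "gtivtzxwggzjp".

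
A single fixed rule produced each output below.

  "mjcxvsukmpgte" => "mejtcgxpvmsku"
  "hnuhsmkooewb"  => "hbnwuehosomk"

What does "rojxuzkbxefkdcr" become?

rrocjdxkufzekxb

In each case the input is transformed by: take characters alternately from the front and the back (1st, last, 2nd, 2nd-last, ...).
On "rojxuzkbxefkdcr" that produces "rrocjdxkufzekxb".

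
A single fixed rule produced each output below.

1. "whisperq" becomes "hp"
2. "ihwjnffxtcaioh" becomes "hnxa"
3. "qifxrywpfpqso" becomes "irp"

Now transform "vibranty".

Each output is the input with this applied: keep one character in every 3, starting at position 2 (positions 2nd, 5th, 8th, ...), then delete the last character.
"vibranty" → "iay" → "ia".

ia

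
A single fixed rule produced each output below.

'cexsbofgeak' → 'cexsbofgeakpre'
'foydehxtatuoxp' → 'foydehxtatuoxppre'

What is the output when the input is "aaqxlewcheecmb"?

aaqxlewcheecmbpre

In each case the input is transformed by: append "pre".
Doing the same to "aaqxlewcheecmb": "aaqxlewcheecmbpre".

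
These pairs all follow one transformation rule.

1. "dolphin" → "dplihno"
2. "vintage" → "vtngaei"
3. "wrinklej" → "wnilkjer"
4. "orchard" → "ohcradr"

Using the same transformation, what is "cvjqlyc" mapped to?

Rule — swap each adjacent pair of characters (1↔2, 3↔4, ...), then move the first character to the end.
For "cvjqlyc" the result is "cqjylcv".

cqjylcv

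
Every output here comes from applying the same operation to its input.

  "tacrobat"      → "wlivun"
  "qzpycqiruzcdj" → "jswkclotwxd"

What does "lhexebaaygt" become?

yryvuusan

The transformation: shift every letter 6 places backward in the alphabet (wrapping around), then delete the first 2 characters.
Doing the same to "lhexebaaygt": "yryvuusan".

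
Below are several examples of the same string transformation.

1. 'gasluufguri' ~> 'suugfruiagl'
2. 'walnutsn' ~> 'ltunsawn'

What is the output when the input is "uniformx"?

The transformation: swap each adjacent pair of characters (1↔2, 3↔4, ...), then move the first 3 characters to the end (rotate left by 3).
"uniformx" → "iroxmnuf".

iroxmnuf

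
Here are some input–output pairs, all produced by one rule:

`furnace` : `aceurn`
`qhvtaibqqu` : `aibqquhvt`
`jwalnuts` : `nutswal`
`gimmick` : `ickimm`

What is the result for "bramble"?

bleram

Each output is the input with this applied: delete the first character, then move the first 3 characters to the end (rotate left by 3).
Starting from "bramble": after the first operation, "ramble"; after the second, "bleram".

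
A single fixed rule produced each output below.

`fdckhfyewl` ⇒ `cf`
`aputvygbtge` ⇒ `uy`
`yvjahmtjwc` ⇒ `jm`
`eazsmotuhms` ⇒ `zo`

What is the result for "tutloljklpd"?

The pattern: keep one character in every 3, starting at position 3 (positions 3rd, 6th, 9th, ...), then delete the last character.
For "tutloljklpd" the result is "tl".

tl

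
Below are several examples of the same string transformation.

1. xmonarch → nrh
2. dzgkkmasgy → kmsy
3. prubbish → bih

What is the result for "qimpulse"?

Each output is the input with this applied: delete the first 3 characters, then keep every other character starting from the first (positions 1st, 3rd, 5th, ...).
On "qimpulse": the first step gives "pulse", and the second then gives "ple".

ple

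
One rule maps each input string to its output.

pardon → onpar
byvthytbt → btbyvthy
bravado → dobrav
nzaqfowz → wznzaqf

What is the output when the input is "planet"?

etpla

In each case the input is transformed by: move the last 2 characters to the front (rotate right by 2), then delete the last character.
For "planet" the result is "etpla".
(Check on "nzaqfowz": → "wznzaqfo" → "wznzaqf" ✓)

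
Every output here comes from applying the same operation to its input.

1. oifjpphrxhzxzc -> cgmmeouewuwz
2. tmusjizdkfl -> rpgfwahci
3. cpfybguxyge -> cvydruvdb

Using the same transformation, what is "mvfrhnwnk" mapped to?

coektkh

What's happening: delete the first 2 characters, then shift every letter 3 places backward in the alphabet (wrapping around).
Starting from "mvfrhnwnk": after the first operation, "frhnwnk"; after the second, "coektkh".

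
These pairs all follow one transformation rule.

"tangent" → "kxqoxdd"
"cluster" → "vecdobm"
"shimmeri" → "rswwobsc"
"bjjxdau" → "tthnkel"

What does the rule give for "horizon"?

Looking at the pairs, the operation is to shift every letter 10 places forward in the alphabet (wrapping around), then move the first character to the end.
On "horizon" that produces "ybsjyxr".

ybsjyxr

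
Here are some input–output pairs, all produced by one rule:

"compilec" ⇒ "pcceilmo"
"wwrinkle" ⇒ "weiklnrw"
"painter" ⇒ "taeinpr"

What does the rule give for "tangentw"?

In each case the input is transformed by: sort the characters into alphabetical order, then move the last character to the front.
Working it through for "tangentw": intermediate "aegnnttw", final "waegnntt".
(Check on "compilec": → "cceilmop" → "pcceilmo" ✓)

waegnntt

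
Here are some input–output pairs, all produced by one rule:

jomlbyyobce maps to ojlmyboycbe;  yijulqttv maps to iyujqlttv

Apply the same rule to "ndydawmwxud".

dndywawmuxd

Looking at the pairs, the operation is to swap each adjacent pair of characters (1↔2, 3↔4, ...).
Applying that to "ndydawmwxud" gives "dndywawmuxd".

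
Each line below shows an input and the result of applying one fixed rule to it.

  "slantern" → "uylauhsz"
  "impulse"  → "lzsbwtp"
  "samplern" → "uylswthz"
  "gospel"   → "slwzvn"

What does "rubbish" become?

In each case the input is transformed by: shift every letter 7 places forward in the alphabet (wrapping around), then reverse the string.
On "rubbish": the first step gives "ybiipzo", and the second then gives "ozpiiby".

ozpiiby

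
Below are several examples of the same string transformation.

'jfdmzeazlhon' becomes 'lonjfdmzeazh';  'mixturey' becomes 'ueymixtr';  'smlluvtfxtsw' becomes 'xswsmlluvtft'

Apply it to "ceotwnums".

nmsceotwu

In each case the input is transformed by: move the last 3 characters to the front (rotate right by 3), then swap the first and last characters.
"ceotwnums" → "umsceotwn" → "nmsceotwu".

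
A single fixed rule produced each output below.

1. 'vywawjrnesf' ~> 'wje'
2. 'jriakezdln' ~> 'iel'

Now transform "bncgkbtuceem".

Each output is the input with this applied: keep one character in every 3, starting at position 3 (positions 3rd, 6th, 9th, ...).
So "bncgkbtuceem" becomes "cbcm".

cbcm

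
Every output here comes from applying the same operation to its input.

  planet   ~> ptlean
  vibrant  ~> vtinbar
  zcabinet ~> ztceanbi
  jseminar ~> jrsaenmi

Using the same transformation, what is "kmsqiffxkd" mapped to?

kdmksxqfif

In each case the input is transformed by: take characters alternately from the front and the back (1st, last, 2nd, 2nd-last, ...).
Applying that to "kmsqiffxkd" gives "kdmksxqfif".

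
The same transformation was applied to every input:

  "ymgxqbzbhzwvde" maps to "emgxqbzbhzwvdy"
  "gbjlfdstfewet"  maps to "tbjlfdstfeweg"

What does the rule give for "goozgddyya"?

aoozgddyyg

Each output is the input with this applied: swap the first and last characters.
On "goozgddyya" that produces "aoozgddyyg".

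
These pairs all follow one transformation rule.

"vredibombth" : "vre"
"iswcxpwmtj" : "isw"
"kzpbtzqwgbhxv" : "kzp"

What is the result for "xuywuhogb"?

xuy

The transformation: keep only the first 3 characters.
Doing the same to "xuywuhogb": "xuy".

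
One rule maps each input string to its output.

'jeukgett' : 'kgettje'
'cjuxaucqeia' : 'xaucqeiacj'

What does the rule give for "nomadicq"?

What's happening: move the first 2 characters to the end (rotate left by 2), then delete the first character.
On "nomadicq" that produces "adicqno".

adicqno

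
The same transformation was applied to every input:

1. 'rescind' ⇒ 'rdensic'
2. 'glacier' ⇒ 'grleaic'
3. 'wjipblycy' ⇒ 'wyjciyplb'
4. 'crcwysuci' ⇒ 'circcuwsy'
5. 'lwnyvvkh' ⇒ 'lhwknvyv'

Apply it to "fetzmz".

The pattern: take characters alternately from the front and the back (1st, last, 2nd, 2nd-last, ...).
So "fetzmz" becomes "fzemtz".

fzemtz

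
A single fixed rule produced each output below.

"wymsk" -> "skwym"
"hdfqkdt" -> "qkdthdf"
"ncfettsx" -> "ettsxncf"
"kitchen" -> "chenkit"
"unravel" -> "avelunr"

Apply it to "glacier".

The pattern: move the first 3 characters to the end (rotate left by 3).
Applying that to "glacier" gives "ciergla".

ciergla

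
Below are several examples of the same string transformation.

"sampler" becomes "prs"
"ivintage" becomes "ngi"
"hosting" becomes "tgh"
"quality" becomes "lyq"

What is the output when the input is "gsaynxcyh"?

ycg

The transformation: keep one character in every 3, starting at position 1 (positions 1st, 4th, 7th, ...), then move the first character to the end.
Working it through for "gsaynxcyh": intermediate "gyc", final "ycg".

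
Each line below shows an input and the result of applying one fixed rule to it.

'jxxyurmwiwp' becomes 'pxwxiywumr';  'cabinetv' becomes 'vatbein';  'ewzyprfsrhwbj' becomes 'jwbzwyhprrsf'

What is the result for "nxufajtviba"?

Each output is the input with this applied: take characters alternately from the front and the back (1st, last, 2nd, 2nd-last, ...), then delete the first character.
Working it through for "nxufajtviba": intermediate "naxbuifvatj", final "axbuifvatj".
(Check on "ewzyprfsrhwbj": → "ejwbzwyhprrsf" → "jwbzwyhprrsf" ✓)

axbuifvatj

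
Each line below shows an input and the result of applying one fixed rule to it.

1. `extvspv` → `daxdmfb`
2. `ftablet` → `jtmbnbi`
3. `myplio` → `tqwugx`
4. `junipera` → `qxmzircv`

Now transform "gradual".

The transformation: move the first 3 characters to the end (rotate left by 3), then shift every letter 8 places forward in the alphabet (wrapping around).
"gradual" → "dualgra" → "lcitozi".
(Check on "extvspv": → "vspvext" → "daxdmfb" ✓)

lcitozi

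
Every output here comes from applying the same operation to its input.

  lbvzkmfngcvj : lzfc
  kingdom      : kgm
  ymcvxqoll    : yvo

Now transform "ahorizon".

aro

Each output is the input with this applied: keep one character in every 3, starting at position 1 (positions 1st, 4th, 7th, ...).
On "ahorizon" that produces "aro".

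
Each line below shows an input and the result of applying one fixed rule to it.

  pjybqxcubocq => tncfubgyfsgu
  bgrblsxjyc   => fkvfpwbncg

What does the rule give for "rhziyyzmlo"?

vldmccdqps

The pattern: shift every letter 4 places forward in the alphabet (wrapping around).
For "rhziyyzmlo" the result is "vldmccdqps".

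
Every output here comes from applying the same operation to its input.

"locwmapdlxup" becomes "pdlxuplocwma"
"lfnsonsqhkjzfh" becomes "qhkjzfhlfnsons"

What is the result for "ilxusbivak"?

bivakilxus

The rule is to swap the front and back halves of the string.
Doing the same to "ilxusbivak": "bivakilxus".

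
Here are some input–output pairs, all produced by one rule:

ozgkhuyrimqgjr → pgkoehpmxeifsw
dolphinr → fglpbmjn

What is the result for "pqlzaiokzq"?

gmixonojxy

Each output is the input with this applied: shift every letter 2 places backward in the alphabet (wrapping around), then swap the front and back halves of the string.
Starting from "pqlzaiokzq": after the first operation, "nojxygmixo"; after the second, "gmixonojxy".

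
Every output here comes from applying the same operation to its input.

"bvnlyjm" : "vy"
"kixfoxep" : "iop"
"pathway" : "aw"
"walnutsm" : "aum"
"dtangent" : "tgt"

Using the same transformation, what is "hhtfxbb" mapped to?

hx

In each case the input is transformed by: keep one character in every 3, starting at position 2 (positions 2nd, 5th, 8th, ...).
Applying that to "hhtfxbb" gives "hx".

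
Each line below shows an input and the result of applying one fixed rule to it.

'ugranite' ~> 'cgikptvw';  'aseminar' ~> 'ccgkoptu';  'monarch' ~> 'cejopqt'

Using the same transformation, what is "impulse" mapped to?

gknoruw

Looking at the pairs, the operation is to shift every letter 2 places forward in the alphabet (wrapping around), then sort the characters into alphabetical order.
Applying both steps to "impulse": "korwnug", then "gknoruw".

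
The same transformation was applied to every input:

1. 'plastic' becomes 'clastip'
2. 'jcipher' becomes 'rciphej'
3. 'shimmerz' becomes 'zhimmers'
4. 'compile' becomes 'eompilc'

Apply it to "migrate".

In each case the input is transformed by: swap the first and last characters.
On "migrate" that produces "eigratm".

eigratm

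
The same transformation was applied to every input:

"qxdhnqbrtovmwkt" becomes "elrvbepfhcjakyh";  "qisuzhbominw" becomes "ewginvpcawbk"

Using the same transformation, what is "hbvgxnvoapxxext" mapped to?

Each output is the input with this applied: shift every letter 12 places backward in the alphabet (wrapping around).
Applying that to "hbvgxnvoapxxext" gives "vpjulbjcodllslh".

vpjulbjcodllslh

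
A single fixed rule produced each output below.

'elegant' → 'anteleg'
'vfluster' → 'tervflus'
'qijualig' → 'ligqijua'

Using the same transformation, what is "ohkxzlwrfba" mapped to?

In each case the input is transformed by: move the last 3 characters to the front (rotate right by 3).
Applying that to "ohkxzlwrfba" gives "fbaohkxzlwr".

fbaohkxzlwr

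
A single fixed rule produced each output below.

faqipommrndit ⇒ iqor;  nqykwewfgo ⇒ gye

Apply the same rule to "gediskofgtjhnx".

The pattern: keep one character in every 3, starting at position 3 (positions 3rd, 6th, 9th, ...), then move the last character to the front.
Working it through for "gediskofgtjhnx": intermediate "dkgh", final "hdkg".

hdkg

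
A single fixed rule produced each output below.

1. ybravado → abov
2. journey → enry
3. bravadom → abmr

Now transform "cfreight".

The transformation: sort the characters into alphabetical order, then keep every other character starting from the first (positions 1st, 3rd, 5th, ...).
"cfreight" → "cfhr".
(Check on "ybravado": → "aabdorvy" → "abov" ✓)

cfhr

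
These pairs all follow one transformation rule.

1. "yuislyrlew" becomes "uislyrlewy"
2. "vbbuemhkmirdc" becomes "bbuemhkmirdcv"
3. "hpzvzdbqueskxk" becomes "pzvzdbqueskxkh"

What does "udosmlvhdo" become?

In each case the input is transformed by: move the first character to the end.
Applying that to "udosmlvhdo" gives "dosmlvhdou".

dosmlvhdou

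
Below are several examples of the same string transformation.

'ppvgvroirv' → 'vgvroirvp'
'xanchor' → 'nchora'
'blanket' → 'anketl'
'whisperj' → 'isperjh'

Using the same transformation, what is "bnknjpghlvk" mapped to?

knjpghlvkn

Rule — delete the first character, then move the first character to the end.
"bnknjpghlvk" → "nknjpghlvk" → "knjpghlvkn".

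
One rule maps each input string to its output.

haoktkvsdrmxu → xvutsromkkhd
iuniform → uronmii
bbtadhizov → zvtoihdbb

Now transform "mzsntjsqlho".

The pattern: sort the characters into reverse alphabetical order, then delete the last character.
Working it through for "mzsntjsqlho": intermediate "ztssqonmljh", final "ztssqonmlj".

ztssqonmlj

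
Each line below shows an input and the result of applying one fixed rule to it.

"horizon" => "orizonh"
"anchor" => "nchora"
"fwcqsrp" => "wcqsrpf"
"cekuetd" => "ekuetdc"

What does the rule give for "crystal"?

What's happening: move the first character to the end.
For "crystal" the result is "rystalc".

rystalc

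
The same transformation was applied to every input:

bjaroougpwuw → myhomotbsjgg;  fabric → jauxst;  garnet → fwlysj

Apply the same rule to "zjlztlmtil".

deladrbdrl

In each case the input is transformed by: swap the front and back halves of the string, then shift every letter 8 places backward in the alphabet (wrapping around).
Applying both steps to "zjlztlmtil": "lmtilzjlzt", then "deladrbdrl".
(Check on "fabric": → "ricfab" → "jauxst" ✓)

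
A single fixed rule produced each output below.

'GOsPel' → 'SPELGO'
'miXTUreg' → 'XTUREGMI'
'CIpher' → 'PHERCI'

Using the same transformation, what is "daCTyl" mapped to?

CTYLDA

Each output is the input with this applied: move the first 2 characters to the end (rotate left by 2), then convert every letter to uppercase.
"daCTyl" → "CTylda" → "CTYLDA".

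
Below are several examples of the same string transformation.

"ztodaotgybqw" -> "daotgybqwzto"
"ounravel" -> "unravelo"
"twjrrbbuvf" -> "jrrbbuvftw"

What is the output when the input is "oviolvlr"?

The transformation: move the last 3 characters to the front (rotate right by 3), then swap the front and back halves of the string.
On "oviolvlr": the first step gives "vlroviol", and the second then gives "violvlro".

violvlro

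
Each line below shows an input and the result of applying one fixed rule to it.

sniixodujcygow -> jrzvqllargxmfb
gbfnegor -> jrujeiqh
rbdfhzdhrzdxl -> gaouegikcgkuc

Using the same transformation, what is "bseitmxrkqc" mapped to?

The rule is to shift every letter 3 places forward in the alphabet (wrapping around), then move the last 3 characters to the front (rotate right by 3).
Doing the same to "bseitmxrkqc": "ntfevhlwpau".

ntfevhlwpau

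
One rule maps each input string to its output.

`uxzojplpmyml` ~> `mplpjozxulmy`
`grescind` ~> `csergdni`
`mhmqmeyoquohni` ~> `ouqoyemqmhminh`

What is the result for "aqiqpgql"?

pqiqalqg

The transformation: reverse the string, then move the first 3 characters to the end (rotate left by 3).
For "aqiqpgql", step one produces "lqgpqiqa"; step two turns that into "pqiqalqg".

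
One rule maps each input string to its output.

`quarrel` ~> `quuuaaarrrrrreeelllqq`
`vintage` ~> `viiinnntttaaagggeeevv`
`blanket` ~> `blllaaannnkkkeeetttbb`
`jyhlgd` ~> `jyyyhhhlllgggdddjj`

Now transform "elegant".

Looking at the pairs, the operation is to repeat every character 3 times, then move the first 2 characters to the end (rotate left by 2).
Starting from "elegant": after the first operation, "eeellleeegggaaannnttt"; after the second, "ellleeegggaaannntttee".

ellleeegggaaannntttee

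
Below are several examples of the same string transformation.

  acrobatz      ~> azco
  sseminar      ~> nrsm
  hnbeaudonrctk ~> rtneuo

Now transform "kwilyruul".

The rule is to keep every other character starting from the second (positions 2nd, 4th, 6th, ...), then move the last 2 characters to the front (rotate right by 2).
For "kwilyruul", step one produces "wlru"; step two turns that into "ruwl".

ruwl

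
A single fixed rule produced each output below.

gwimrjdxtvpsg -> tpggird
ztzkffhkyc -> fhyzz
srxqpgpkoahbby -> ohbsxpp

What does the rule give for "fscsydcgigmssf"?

imsfcyc

The pattern: keep every other character starting from the first (positions 1st, 3rd, 5th, ...), then move the last 3 characters to the front (rotate right by 3).
For "fscsydcgigmssf", step one produces "fcycims"; step two turns that into "imsfcyc".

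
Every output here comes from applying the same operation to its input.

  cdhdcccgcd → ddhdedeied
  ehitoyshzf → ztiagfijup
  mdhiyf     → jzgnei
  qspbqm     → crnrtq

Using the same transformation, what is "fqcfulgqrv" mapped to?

mhrswgrdgv

Looking at the pairs, the operation is to swap the front and back halves of the string, then shift every letter 1 place forward in the alphabet (wrapping around).
Starting from "fqcfulgqrv": after the first operation, "lgqrvfqcfu"; after the second, "mhrswgrdgv".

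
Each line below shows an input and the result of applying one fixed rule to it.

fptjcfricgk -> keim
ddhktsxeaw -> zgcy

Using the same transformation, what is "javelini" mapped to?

The transformation: shift every letter 2 places forward in the alphabet (wrapping around), then keep only the last 4 characters.
For "javelini", step one produces "lcxgnkpk"; step two turns that into "nkpk".

nkpk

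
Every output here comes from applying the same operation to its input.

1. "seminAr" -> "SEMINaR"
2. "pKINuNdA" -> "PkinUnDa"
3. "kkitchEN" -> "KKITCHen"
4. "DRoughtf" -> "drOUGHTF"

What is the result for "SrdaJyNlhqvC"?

What's happening: flip the case of every letter.
"SrdaJyNlhqvC" → "sRDAjYnLHQVc".

sRDAjYnLHQVc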